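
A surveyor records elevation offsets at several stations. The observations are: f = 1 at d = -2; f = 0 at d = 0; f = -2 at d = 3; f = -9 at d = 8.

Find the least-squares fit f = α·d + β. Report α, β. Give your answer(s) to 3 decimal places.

Setting ∂/∂α … = 0 gives: 77·α + 9·β = -80;  9·α + 4·β = -10.
det = 77·4 − 9² = 227.
α = ((-80)·4 − 9·(-10))/227 = -230/227; β = (77·(-10) − 9·(-80))/227 = -50/227.

α = -1.013, β = -0.220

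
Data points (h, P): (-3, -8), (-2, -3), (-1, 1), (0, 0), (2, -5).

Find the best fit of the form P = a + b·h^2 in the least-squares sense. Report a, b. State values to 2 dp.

a = 0.59, b = -1.00

Normal-equation sums: Σ1 = 5, Σh^2 = 18, Σh^2·h^2 = 114.
Right-hand side: ΣP = -15, Σh^2·P = -103.
Eliminating b: 114·(row 1) − 18·(row 2) gives 246·a = 114·(-15) − 18·(-103) = 144, so a = 24/41.
Then b = ((-103) − 18·(24/41))/114 = -245/246.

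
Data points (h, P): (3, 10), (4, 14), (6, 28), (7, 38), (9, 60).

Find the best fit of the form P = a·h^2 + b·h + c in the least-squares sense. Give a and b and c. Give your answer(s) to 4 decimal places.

a = 0.7403, b = -0.4719, c = 4.4589

Normal-equation sums: Σh^2·h^2 = 10595, Σh^2·h = 1379, Σh^2 = 191, Σh·h = 191, Σh = 29, Σ1 = 5.
For MᵀP: Σh^2·P = 8044, Σh·P = 1060, ΣP = 150.
Solving the 3×3 system (Gaussian elimination) gives a = 57/77, b = -109/231, c = 1030/231.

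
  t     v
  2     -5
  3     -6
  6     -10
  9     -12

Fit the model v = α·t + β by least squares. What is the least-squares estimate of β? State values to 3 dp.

β = -3.083

With design matrix A, AᵀA = [[130, 20]; [20, 4]] and Aᵀv = [-196, -33]ᵀ.
det = 130·4 − 20² = 120.
α = ((-196)·4 − 20·(-33))/120 = -31/30; β = (130·(-33) − 20·(-196))/120 = -37/12.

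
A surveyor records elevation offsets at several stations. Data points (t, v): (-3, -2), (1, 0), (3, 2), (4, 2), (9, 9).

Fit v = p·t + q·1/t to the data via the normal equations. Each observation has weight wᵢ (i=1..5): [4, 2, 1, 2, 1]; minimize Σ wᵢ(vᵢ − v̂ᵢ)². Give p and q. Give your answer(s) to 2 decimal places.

AᵀWA·[p, q]ᵀ = AᵀWv reads: 160·p + 10·q = 127;  10·p + (1745/648)·q = 16/3.
det = 160·(1745/648) − 10² = 26800/81.
p = (127·(1745/648) − 10·(16/3))/(26800/81) = 37411/42880; q = (160·(16/3) − 10·127)/(26800/81) = -675/536.

p = 0.87, q = -1.26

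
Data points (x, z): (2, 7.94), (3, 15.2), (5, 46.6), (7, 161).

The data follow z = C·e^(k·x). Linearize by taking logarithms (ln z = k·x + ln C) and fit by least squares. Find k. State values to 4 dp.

k = 0.5960

With ln zᵢ as the transformed response and xᵢ as the regressor:
Sums: Σx = 17.0000, Σ(x)² = 87.0000, Σln z = 13.7162, Σx·ln z = 67.0855.
Normal system: [[87.0000, 17.0000]; [17.0000, 4]]·[k, ln C]ᵀ = [67.0855, 13.7162]ᵀ.
Slope k = (n·Σx·ln z − Σx·Σln z)/(n·Σ(x)² − (Σx)²) = (4·67.0855 − 17.0000·13.7162)/59.0000 = 0.59604; ln C = (Σln z − k·Σx)/n = 0.89587.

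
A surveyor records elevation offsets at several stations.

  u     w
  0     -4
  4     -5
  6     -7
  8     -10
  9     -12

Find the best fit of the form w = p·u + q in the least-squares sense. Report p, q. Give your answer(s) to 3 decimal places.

The normal system XᵀX·[p, q]ᵀ = Xᵀw is [[197, 27]; [27, 5]]·[p, q]ᵀ = [-250, -38]ᵀ.
Eliminating q: 5·(row 1) − 27·(row 2) gives 256·p = 5·(-250) − 27·(-38) = -224, so p = -7/8.
Then q = ((-38) − 27·(-7/8))/5 = -23/8.

p = -0.875, q = -2.875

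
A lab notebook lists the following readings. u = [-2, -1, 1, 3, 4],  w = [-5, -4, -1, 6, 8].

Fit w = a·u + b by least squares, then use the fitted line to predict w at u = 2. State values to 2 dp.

Forming MᵀM = [[31, 5]; [5, 5]] and Mᵀw = [63, 4]ᵀ gives MᵀM·[a, b]ᵀ = Mᵀw.
Determinant 31·5 − 5² = 130.
a = (63·5 − 5·4)/130 = 59/26; b = (31·4 − 5·63)/130 = -191/130.
At u = 2: ŵ = (59/26)·(2) + (-191/130)·(1) = 399/130.

ŵ = 3.07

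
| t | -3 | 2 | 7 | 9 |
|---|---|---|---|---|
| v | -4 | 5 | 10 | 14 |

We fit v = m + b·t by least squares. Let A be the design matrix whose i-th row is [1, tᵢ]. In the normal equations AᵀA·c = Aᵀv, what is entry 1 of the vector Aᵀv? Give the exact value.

Entry 1 ↔ basis 1, so (Aᵀv)_{1} = Σᵢ vᵢ = (1)·(-4) + (1)·(5) + (1)·(10) + (1)·(14) = 25.

25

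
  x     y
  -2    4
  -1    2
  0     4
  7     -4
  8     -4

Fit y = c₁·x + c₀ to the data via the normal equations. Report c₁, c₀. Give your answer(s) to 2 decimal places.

c₁ = -0.84, c₀ = 2.41

AᵀA·[c₁, c₀]ᵀ = Aᵀy reads: 118·c₁ + 12·c₀ = -70;  12·c₁ + 5·c₀ = 2.
Eliminating c₀: 5·(row 1) − 12·(row 2) gives 446·c₁ = 5·(-70) − 12·2 = -374, so c₁ = -187/223.
Then c₀ = (2 − 12·(-187/223))/5 = 538/223.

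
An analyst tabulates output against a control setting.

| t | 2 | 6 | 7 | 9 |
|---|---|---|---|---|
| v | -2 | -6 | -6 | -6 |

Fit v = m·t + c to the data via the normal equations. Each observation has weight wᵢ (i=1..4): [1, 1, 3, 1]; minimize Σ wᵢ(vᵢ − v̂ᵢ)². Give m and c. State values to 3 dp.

XᵀWX·[m, c]ᵀ = XᵀWv reads: 268·m + 38·c = -220;  38·m + 6·c = -32.
Determinant 268·6 − 38² = 164.
m = ((-220)·6 − 38·(-32))/164 = -26/41; c = (268·(-32) − 38·(-220))/164 = -54/41.

m = -0.634, c = -1.317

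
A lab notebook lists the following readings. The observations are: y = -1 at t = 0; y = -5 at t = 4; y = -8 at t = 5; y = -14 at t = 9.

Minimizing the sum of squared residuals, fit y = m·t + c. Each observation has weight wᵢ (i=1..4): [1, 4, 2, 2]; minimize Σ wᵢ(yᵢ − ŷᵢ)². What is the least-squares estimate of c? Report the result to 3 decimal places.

c = 0.343

The normal equations are: 276·m + 44·c = -412;  44·m + 9·c = -65.
(Σwᵢ·t·t = 276, Σwᵢ·t = 44, Σwᵢ·1 = 9, Σwᵢ·t·y = -412, Σwᵢ·y = -65.)
Eliminating c: 9·(row 1) − 44·(row 2) gives 548·m = 9·(-412) − 44·(-65) = -848, so m = -212/137.
Then c = ((-65) − 44·(-212/137))/9 = 47/137.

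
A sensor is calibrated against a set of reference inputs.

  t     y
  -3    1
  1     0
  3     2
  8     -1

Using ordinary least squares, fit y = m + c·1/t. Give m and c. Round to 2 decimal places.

Compute the Gram sums: Σ1 = 4, Σ1/t = 9/8, Σ1/t·1/t = 713/576.
Moment sums: Σy = 2, Σ1/t·y = 5/24.
det = 4·(713/576) − (9/8)² = 2123/576.
m = (2·(713/576) − (9/8)·(5/24))/(2123/576) = 1291/2123; c = (4·(5/24) − (9/8)·2)/(2123/576) = -816/2123.

m = 0.61, c = -0.38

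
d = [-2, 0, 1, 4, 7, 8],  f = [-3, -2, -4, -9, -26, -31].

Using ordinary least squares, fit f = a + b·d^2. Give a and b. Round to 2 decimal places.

a = -2.19, b = -0.46

The normal system XᵀX·[a, b]ᵀ = Xᵀf is [[6, 134]; [134, 6770]]·[a, b]ᵀ = [-75, -3418]ᵀ.
Determinant 6·6770 − 134² = 22664.
a = ((-75)·6770 − 134·(-3418))/22664 = -24869/11332; b = (6·(-3418) − 134·(-75))/22664 = -5229/11332.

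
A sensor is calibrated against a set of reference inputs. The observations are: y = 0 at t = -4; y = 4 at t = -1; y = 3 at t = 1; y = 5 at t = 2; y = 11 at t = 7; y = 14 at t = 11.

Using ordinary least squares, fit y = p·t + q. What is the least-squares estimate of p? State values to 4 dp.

p = 0.9464

Entries of MᵀM: Σt·t = 192, Σt = 16, Σ1 = 6.
Right-hand side: Σt·y = 240, Σy = 37.
Normal equations: [[192, 16]; [16, 6]]·[p, q]ᵀ = [240, 37]ᵀ.
Determinant 192·6 − 16² = 896.
p = (240·6 − 16·37)/896 = 53/56; q = (192·37 − 16·240)/896 = 51/14.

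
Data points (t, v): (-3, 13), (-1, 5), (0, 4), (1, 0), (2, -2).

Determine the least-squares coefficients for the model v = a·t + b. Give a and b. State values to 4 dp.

Normal-equation sums: Σt·t = 15, Σt = -1, Σ1 = 5.
Moment sums: Σt·v = -48, Σv = 20.
Δ = 15·5 − (-1)² = 74.
a = ((-48)·5 − (-1)·20)/74 = -110/37; b = (15·20 − (-1)·(-48))/74 = 126/37.

a = -2.9730, b = 3.4054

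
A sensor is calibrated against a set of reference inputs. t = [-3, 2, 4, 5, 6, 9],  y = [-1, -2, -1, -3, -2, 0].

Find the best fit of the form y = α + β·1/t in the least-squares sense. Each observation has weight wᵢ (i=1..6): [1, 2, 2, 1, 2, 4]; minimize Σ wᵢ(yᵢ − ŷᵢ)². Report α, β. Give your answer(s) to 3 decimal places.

Compute the Gram sums: Σwᵢ·1 = 12, Σwᵢ·1/t = 193/90, Σwᵢ·1/t·1/t = 14273/16200.
For XᵀWy: Σwᵢ·y = -14, Σwᵢ·1/t·y = -103/30.
Eliminating β: (14273/16200)·(row 1) − (193/90)·(row 2) gives (48389/8100)·α = (14273/16200)·(-14) − (193/90)·(-103/30) = -20137/4050, so α = -40274/48389.
Then β = ((-103/30) − (193/90)·(-40274/48389))/(14273/16200) = -90540/48389.

α = -0.832, β = -1.871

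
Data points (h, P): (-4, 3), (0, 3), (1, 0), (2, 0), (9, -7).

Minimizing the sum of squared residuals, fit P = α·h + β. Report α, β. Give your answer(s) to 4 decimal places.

α = -0.8229, β = 1.1166

The normal equations are: 102·α + 8·β = -75;  8·α + 5·β = -1.
(Σh·h = 102, Σh = 8, Σ1 = 5, Σh·P = -75, ΣP = -1.)
det = 102·5 − 8² = 446.
α = ((-75)·5 − 8·(-1))/446 = -367/446; β = (102·(-1) − 8·(-75))/446 = 249/223.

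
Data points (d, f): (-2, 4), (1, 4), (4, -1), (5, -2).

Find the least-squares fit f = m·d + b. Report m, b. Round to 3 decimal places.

Compute the Gram sums: Σd·d = 46, Σd = 8, Σ1 = 4.
For Aᵀf: Σd·f = -18, Σf = 5.
Determinant 46·4 − 8² = 120.
m = ((-18)·4 − 8·5)/120 = -14/15; b = (46·5 − 8·(-18))/120 = 187/60.

m = -0.933, b = 3.117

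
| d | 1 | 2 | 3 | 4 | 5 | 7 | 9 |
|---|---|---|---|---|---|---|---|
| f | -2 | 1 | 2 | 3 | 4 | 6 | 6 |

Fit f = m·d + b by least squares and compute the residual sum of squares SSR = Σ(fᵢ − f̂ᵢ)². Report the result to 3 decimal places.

SSR = 5.605

Setting ∂/∂m … = 0 gives: 185·m + 31·b = 134;  31·m + 7·b = 20.
Δ = 185·7 − 31² = 334.
m = (134·7 − 31·20)/334 = 159/167; b = (185·20 − 31·134)/334 = -227/167.
Residuals: -266/167, 76/167, 84/167, 92/167, 100/167, 116/167, -202/167; SSR = 936/167.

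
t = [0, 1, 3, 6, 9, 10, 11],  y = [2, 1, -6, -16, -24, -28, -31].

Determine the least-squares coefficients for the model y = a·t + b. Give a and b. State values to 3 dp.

Sums needed: Σt·t = 348, Σt = 40, Σ1 = 7.
Moment sums: Σt·y = -950, Σy = -102.
Normal equations: [[348, 40]; [40, 7]]·[a, b]ᵀ = [-950, -102]ᵀ.
Determinant 348·7 − 40² = 836.
a = ((-950)·7 − 40·(-102))/836 = -1285/418; b = (348·(-102) − 40·(-950))/836 = 626/209.

a = -3.074, b = 2.995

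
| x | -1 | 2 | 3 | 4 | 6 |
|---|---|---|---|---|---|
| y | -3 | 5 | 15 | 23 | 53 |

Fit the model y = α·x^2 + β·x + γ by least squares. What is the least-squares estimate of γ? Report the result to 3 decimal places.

The normal system MᵀM·[α, β, γ]ᵀ = Mᵀy is [[1650, 314, 66]; [314, 66, 14]; [66, 14, 5]]·[α, β, γ]ᵀ = [2428, 468, 93]ᵀ.
Solving the 3×3 system (Gaussian elimination) gives α = 3343/2612, β = 4117/2612, γ = -1768/653.

γ = -2.708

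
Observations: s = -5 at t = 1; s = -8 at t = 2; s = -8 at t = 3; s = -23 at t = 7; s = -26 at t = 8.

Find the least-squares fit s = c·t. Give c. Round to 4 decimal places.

Compute the Gram sums: Σt·t = 127.
For Mᵀs: Σt·s = -414.
MᵀM·[c]ᵀ = Mᵀs becomes [[127]]·[c]ᵀ = [-414]ᵀ.
Hence c = -414 / 127 ≈ -3.25984.

c = -3.2598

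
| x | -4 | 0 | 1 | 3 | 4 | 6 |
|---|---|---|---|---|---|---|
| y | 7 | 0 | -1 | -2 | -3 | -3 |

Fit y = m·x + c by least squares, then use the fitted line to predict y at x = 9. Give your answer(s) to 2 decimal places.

Compute the Gram sums: Σx·x = 78, Σx = 10, Σ1 = 6.
And Σx·y = -65, Σy = -2.
So AᵀA·[m, c]ᵀ = Aᵀy: [[78, 10]; [10, 6]]·[m, c]ᵀ = [-65, -2]ᵀ.
Δ = 78·6 − 10² = 368.
m = ((-65)·6 − 10·(-2))/368 = -185/184; c = (78·(-2) − 10·(-65))/368 = 247/184.
At x = 9: ŷ = (-185/184)·(9) + (247/184)·(1) = -709/92.

ŷ = -7.71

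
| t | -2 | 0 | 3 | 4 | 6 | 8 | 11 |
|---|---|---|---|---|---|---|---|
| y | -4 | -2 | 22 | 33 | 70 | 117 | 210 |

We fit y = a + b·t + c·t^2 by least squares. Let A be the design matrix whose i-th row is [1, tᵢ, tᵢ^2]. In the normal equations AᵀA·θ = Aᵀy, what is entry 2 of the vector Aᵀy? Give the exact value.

Entry 2 ↔ basis t, so (Aᵀy)_{2} = Σᵢ (t)·yᵢ = (-2)·(-4) + (0)·(-2) + (3)·(22) + (4)·(33) + (6)·(70) + (8)·(117) + (11)·(210) = 3872.

3872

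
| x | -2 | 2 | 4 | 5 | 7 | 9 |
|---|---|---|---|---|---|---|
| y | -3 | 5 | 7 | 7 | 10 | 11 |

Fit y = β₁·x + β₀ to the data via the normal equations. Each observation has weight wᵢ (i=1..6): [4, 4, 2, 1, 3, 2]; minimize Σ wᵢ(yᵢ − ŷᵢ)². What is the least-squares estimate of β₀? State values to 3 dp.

β₀ = 0.808

Sums needed: Σwᵢ·x·x = 398, Σwᵢ·x = 52, Σwᵢ·1 = 16.
And Σwᵢ·x·y = 563, Σwᵢ·y = 81.
So AᵀWA·[β₁, β₀]ᵀ = AᵀWy: [[398, 52]; [52, 16]]·[β₁, β₀]ᵀ = [563, 81]ᵀ.
Eliminating β₀: 16·(row 1) − 52·(row 2) gives 3664·β₁ = 16·563 − 52·81 = 4796, so β₁ = 1199/916.
Then β₀ = (81 − 52·(1199/916))/16 = 1481/1832.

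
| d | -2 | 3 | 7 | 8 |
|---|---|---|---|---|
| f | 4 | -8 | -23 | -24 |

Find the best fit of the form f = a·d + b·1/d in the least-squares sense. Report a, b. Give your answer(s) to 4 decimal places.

a = -3.2048, b = 4.7003

Normal-equation sums: Σd·d = 126, Σd·1/d = 4, Σ1/d·1/d = 11209/28224.
Right-hand side: Σd·f = -385, Σ1/d·f = -230/21.
Normal equations: [[126, 4]; [4, 11209/28224]]·[a, b]ᵀ = [-385, -230/21]ᵀ.
Δ = 126·(11209/28224) − 4² = 7625/224.
a = ((-385)·(11209/28224) − 4·(-230/21))/(7625/224) = -87971/27450; b = (126·(-230/21) − 4·(-385))/(7625/224) = 7168/1525.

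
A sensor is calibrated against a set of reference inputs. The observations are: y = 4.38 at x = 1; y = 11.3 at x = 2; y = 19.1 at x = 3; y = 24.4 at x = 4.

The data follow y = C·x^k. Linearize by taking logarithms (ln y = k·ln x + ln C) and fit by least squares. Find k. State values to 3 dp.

Let Y = ln y. Fitting Y = k·ln x + ln C by least squares:
Sums: Σln x = 3.1781, Σ(ln x)² = 3.6092, Σln y = 10.0461, Σln x·ln y = 9.3499.
Normal system: [[3.6092, 3.1781]; [3.1781, 4]]·[k, ln C]ᵀ = [9.3499, 10.0461]ᵀ.
Slope k = (n·Σln x·ln y − Σln x·Σln y)/(n·Σ(ln x)² − (Σln x)²) = (4·9.3499 − 3.1781·10.0461)/4.3368 = 1.26190; ln C = (Σln y − k·Σln x)/n = 1.50893.

k = 1.262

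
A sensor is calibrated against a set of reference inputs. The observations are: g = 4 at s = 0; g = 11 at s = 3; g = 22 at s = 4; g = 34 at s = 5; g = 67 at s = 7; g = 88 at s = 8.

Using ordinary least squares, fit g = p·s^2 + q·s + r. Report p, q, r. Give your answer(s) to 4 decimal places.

AᵀA·[p, q, r]ᵀ = Aᵀg reads: 7459·p + 1071·q + 163·r = 10216;  1071·p + 163·q + 27·r = 1464;  163·p + 27·q + 6·r = 226.
Row-reducing yields p = 13729/8905, q = -3147/1781, r = 33258/8905.

p = 1.5417, q = -1.7670, r = 3.7348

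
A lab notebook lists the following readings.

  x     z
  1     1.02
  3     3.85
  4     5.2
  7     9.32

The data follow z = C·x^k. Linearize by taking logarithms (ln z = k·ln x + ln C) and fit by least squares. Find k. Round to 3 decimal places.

k = 1.144

Let Y = ln z. Fitting Y = k·ln x + ln C by least squares:
Σln x = 4.4308, Σ(ln x)² = 6.9153, Σln z = 5.2487, Σln x·ln z = 8.1101.
Equations: 6.9153·k + 4.4308·ln C = 8.1101;  4.4308·k + 4·ln C = 5.2487.
Solving (det = 8.0292): k = 1.14389, ln C = 0.04508.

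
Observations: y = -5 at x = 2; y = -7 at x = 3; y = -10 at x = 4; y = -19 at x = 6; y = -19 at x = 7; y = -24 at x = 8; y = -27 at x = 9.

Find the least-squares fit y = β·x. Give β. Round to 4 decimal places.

β = -2.9073

Sums needed: Σx·x = 259.
For Aᵀy: Σx·y = -753.
Normal equations: [[259]]·[β]ᵀ = [-753]ᵀ.
Hence β = -753 / 259 ≈ -2.90734.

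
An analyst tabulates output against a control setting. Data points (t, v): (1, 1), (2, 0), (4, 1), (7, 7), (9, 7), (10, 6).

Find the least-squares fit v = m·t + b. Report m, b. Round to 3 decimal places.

m = 0.806, b = -0.765

The normal system AᵀA·[m, b]ᵀ = Aᵀv is [[251, 33]; [33, 6]]·[m, b]ᵀ = [177, 22]ᵀ.
Eliminating b: 6·(row 1) − 33·(row 2) gives 417·m = 6·177 − 33·22 = 336, so m = 112/139.
Then b = (22 − 33·(112/139))/6 = -319/417.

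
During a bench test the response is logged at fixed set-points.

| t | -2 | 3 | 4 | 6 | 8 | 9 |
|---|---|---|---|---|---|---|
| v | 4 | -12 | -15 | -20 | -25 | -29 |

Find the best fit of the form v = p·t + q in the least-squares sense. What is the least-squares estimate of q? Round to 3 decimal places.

AᵀA·[p, q]ᵀ = Aᵀv reads: 210·p + 28·q = -685;  28·p + 6·q = -97.
(Σt·t = 210, Σt = 28, Σ1 = 6, Σt·v = -685, Σv = -97.)
Determinant 210·6 − 28² = 476.
p = ((-685)·6 − 28·(-97))/476 = -41/14; q = (210·(-97) − 28·(-685))/476 = -5/2.

q = -2.500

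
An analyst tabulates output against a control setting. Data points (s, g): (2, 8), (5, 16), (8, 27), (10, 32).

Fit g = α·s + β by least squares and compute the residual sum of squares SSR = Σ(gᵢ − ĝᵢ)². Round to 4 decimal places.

Entries of MᵀM: Σs·s = 193, Σs = 25, Σ1 = 4.
For Mᵀg: Σs·g = 632, Σg = 83.
Normal equations: [[193, 25]; [25, 4]]·[α, β]ᵀ = [632, 83]ᵀ.
det = 193·4 − 25² = 147.
α = (632·4 − 25·83)/147 = 151/49; β = (193·83 − 25·632)/147 = 73/49.
Residuals: 17/49, -44/49, 6/7, -15/49; SSR = 86/49.

SSR = 1.7551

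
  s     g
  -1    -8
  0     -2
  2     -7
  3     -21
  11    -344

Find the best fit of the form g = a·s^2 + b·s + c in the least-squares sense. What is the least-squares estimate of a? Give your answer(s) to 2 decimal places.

a = -3.12

Normal-equation sums: Σs^2·s^2 = 14739, Σs^2·s = 1365, Σs^2 = 135, Σs·s = 135, Σs = 15, Σ1 = 5.
For Aᵀg: Σs^2·g = -41849, Σs·g = -3853, Σg = -382.
Inverting the 3×3 Gram matrix, [a, b, c]ᵀ = [-7981/2562, 40357/12810, -744/427]ᵀ.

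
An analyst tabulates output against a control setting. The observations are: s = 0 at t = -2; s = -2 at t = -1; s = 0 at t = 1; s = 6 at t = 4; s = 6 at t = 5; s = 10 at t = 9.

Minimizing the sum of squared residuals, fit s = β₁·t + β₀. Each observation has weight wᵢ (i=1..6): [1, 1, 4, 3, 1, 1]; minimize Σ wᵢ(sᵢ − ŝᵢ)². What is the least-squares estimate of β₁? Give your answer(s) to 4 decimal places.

β₁ = 1.1936

Forming XᵀWX = [[163, 27]; [27, 11]] and XᵀWs = [194, 32]ᵀ gives XᵀWX·[β₁, β₀]ᵀ = XᵀWs.
Eliminating β₀: 11·(row 1) − 27·(row 2) gives 1064·β₁ = 11·194 − 27·32 = 1270, so β₁ = 635/532.
Then β₀ = (32 − 27·(635/532))/11 = -11/532.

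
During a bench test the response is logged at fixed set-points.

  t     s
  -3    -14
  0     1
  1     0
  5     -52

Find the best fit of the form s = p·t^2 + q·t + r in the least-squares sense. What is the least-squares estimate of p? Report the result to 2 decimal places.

p = -2.01

From the data, Σt^2·t^2 = 707, Σt^2·t = 99, Σt^2 = 35, Σt·t = 35, Σt = 3, Σ1 = 4.
Moment sums: Σt^2·s = -1426, Σt·s = -218, Σs = -65.
So XᵀX·[p, q, r]ᵀ = Xᵀs: [[707, 99, 35]; [99, 35, 3]; [35, 3, 4]]·[p, q, r]ᵀ = [-1426, -218, -65]ᵀ.
Row-reducing yields p = -7881/3916, q = -2731/3916, r = 1843/979.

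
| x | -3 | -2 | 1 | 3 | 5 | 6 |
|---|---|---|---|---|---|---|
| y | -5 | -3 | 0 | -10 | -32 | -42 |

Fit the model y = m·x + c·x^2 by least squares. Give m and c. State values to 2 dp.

m = -0.97, c = -1.02

The normal equations are: 84·m + 334·c = -421;  334·m + 2100·c = -2459.
(Σx·x = 84, Σx·x^2 = 334, Σx^2·x^2 = 2100, Σx·y = -421, Σx^2·y = -2459.)
Determinant 84·2100 − 334² = 64844.
m = ((-421)·2100 − 334·(-2459))/64844 = -31397/32422; c = (84·(-2459) − 334·(-421))/64844 = -32971/32422.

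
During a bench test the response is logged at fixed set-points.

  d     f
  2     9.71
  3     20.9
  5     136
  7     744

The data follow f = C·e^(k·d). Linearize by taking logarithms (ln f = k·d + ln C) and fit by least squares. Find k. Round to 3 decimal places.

Let Y = ln f. Fitting Y = k·d + ln C by least squares:
Sums: Σd = 17.0000, Σ(d)² = 87.0000, Σln f = 16.8376, Σd·ln f = 84.5131.
Normal system: [[87.0000, 17.0000]; [17.0000, 4]]·[k, ln C]ᵀ = [84.5131, 16.8376]ᵀ.
Δ = 87.0000·4 − (17.0000)² = 59.0000; k = (84.5131·4 − 17.0000·16.8376)/59.0000 = 0.87819, ln C = (87.0000·16.8376 − 17.0000·84.5131)/59.0000 = 0.47709.

k = 0.878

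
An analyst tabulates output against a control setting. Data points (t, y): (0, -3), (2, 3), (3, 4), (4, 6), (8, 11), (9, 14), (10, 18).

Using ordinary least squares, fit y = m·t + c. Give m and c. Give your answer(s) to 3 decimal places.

Forming XᵀX = [[274, 36]; [36, 7]] and Xᵀy = [436, 53]ᵀ gives XᵀX·[m, c]ᵀ = Xᵀy.
Eliminating c: 7·(row 1) − 36·(row 2) gives 622·m = 7·436 − 36·53 = 1144, so m = 572/311.
Then c = (53 − 36·(572/311))/7 = -587/311.

m = 1.839, c = -1.887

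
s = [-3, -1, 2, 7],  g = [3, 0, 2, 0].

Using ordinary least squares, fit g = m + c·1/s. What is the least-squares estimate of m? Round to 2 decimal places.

m = 1.37

Compute the Gram sums: Σ1 = 4, Σ1/s = -29/42, Σ1/s·1/s = 2437/1764.
Right-hand side: Σg = 5, Σ1/s·g = 0.
So AᵀA·[m, c]ᵀ = Aᵀg: [[4, -29/42]; [-29/42, 2437/1764]]·[m, c]ᵀ = [5, 0]ᵀ.
Eliminating c: (2437/1764)·(row 1) − (-29/42)·(row 2) gives (2969/588)·m = (2437/1764)·5 − (-29/42)·0 = 12185/1764, so m = 12185/8907.
Then c = (0 − (-29/42)·(12185/8907))/(2437/1764) = 2030/2969.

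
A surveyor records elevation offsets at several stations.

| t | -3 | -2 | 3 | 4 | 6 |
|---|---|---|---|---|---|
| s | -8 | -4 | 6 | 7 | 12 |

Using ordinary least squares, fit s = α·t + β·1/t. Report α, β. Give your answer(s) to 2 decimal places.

α = 1.94, β = 1.25

From the data, Σt·t = 74, Σt·1/t = 5, Σ1/t·1/t = 9/16.
Moment sums: Σt·s = 150, Σ1/t·s = 125/12.
Normal equations: [[74, 5]; [5, 9/16]]·[α, β]ᵀ = [150, 125/12]ᵀ.
Eliminating β: (9/16)·(row 1) − 5·(row 2) gives (133/8)·α = (9/16)·150 − 5·(125/12) = 775/24, so α = 775/399.
Then β = ((125/12) − 5·(775/399))/(9/16) = 500/399.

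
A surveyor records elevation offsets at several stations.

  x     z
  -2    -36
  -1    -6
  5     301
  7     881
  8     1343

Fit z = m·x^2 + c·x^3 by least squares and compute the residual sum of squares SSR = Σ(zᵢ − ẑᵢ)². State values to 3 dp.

Compute the Gram sums: Σx^2·x^2 = 7139, Σx^2·x^3 = 52667, Σx^3·x^3 = 395483.
And Σx^2·z = 136496, Σx^3·z = 1027718.
AᵀA·[m, c]ᵀ = Aᵀz becomes [[7139, 52667]; [52667, 395483]]·[m, c]ᵀ = [136496, 1027718]ᵀ.
det = 7139·395483 − 52667² = 49540248.
m = (136496·395483 − 52667·1027718)/49540248 = -2684747/917412; c = (7139·1027718 − 52667·136496)/49540248 = 2741555/917412.
Residuals: -29617/76451, -39085/458706, 141328/229353, -93465/152902, 57991/229353; SSR = 149023/152902.

SSR = 0.975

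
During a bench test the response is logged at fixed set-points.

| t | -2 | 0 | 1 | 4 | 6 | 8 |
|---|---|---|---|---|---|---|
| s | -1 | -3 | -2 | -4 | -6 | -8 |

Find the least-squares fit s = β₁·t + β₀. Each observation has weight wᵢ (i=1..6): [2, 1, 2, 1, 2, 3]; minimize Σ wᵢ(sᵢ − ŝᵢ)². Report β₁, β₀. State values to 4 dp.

The normal equations are: 290·β₁ + 38·β₀ = -280;  38·β₁ + 11·β₀ = -49.
Δ = 290·11 − 38² = 1746.
β₁ = ((-280)·11 − 38·(-49))/1746 = -203/291; β₀ = (290·(-49) − 38·(-280))/1746 = -595/291.

β₁ = -0.6976, β₀ = -2.0447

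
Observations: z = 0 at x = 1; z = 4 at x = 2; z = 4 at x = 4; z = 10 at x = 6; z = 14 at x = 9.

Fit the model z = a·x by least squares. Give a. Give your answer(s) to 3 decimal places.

Sums needed: Σx·x = 138.
Moment sums: Σx·z = 210.
MᵀM·[a]ᵀ = Mᵀz becomes [[138]]·[a]ᵀ = [210]ᵀ.
a = 210/138 = 1.52174.

a = 1.522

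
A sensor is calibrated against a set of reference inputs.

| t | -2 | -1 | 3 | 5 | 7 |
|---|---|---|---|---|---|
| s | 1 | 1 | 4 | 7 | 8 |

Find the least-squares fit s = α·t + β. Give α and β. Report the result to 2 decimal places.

The normal equations are: 88·α + 12·β = 100;  12·α + 5·β = 21.
(Σt·t = 88, Σt = 12, Σ1 = 5, Σt·s = 100, Σs = 21.)
Eliminating β: 5·(row 1) − 12·(row 2) gives 296·α = 5·100 − 12·21 = 248, so α = 31/37.
Then β = (21 − 12·(31/37))/5 = 81/37.

α = 0.84, β = 2.19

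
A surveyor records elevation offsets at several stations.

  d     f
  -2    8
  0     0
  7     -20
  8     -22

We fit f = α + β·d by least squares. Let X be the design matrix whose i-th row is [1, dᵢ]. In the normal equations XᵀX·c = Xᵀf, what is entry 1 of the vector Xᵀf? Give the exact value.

-34

Entry 1 ↔ basis 1, so (Xᵀf)_{1} = Σᵢ fᵢ = (1)·(8) + (1)·(0) + (1)·(-20) + (1)·(-22) = -34.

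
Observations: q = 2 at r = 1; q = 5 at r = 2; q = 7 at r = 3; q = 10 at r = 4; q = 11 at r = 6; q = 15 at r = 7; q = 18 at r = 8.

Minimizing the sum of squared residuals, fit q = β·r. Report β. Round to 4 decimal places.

β = 2.1676

From the data, Σr·r = 179.
And Σr·q = 388.
Normal equations: [[179]]·[β]ᵀ = [388]ᵀ.
Hence β = 388 / 179 ≈ 2.1676.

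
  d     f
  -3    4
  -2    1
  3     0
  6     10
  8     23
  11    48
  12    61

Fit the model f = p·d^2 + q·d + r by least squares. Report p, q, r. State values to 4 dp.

p = 0.5039, q = -0.8221, r = -2.7508

Sums needed: Σd^2·d^2 = 40947, Σd^2·d = 3779, Σd^2 = 387, Σd·d = 387, Σd = 35, Σ1 = 7.
For Mᵀf: Σd^2·f = 16464, Σd·f = 1490, Σf = 147.
MᵀM·[p, q, r]ᵀ = Mᵀf becomes [[40947, 3779, 387]; [3779, 387, 35]; [387, 35, 7]]·[p, q, r]ᵀ = [16464, 1490, 147]ᵀ.
Inverting the 3×3 Gram matrix, [p, q, r]ᵀ = [10591/21016, -17277/21016, -28905/10508]ᵀ.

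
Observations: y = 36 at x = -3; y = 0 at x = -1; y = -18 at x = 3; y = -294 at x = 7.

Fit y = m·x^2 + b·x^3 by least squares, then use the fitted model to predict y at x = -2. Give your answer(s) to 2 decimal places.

ŷ = 11.94

Normal-equation sums: Σx^2·x^2 = 2564, Σx^2·x^3 = 16806, Σx^3·x^3 = 119108.
Right-hand side: Σx^2·y = -14244, Σx^3·y = -102300.
So MᵀM·[m, b]ᵀ = Mᵀy: [[2564, 16806]; [16806, 119108]]·[m, b]ᵀ = [-14244, -102300]ᵀ.
det = 2564·119108 − 16806² = 22951276.
m = ((-14244)·119108 − 16806·(-102300))/22951276 = 5669862/5737819; b = (2564·(-102300) − 16806·(-14244))/22951276 = -5728134/5737819.
At x = -2: ŷ = (5669862/5737819)·(4) + (-5728134/5737819)·(-8) = 68504520/5737819.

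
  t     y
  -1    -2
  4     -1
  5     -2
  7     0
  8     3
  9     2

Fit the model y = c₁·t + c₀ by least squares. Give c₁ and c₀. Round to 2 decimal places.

Normal-equation sums: Σt·t = 236, Σt = 32, Σ1 = 6.
And Σt·y = 30, Σy = 0.
Eliminating c₀: 6·(row 1) − 32·(row 2) gives 392·c₁ = 6·30 − 32·0 = 180, so c₁ = 45/98.
Then c₀ = (0 − 32·(45/98))/6 = -120/49.

c₁ = 0.46, c₀ = -2.45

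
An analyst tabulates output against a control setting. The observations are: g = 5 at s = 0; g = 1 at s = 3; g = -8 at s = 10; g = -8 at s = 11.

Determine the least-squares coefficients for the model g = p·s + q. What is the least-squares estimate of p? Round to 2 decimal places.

p = -1.22

The normal equations are: 230·p + 24·q = -165;  24·p + 4·q = -10.
Δ = 230·4 − 24² = 344.
p = ((-165)·4 − 24·(-10))/344 = -105/86; q = (230·(-10) − 24·(-165))/344 = 415/86.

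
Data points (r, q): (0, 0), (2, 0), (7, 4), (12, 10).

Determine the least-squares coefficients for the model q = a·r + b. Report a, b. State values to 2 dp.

The normal equations are: 197·a + 21·b = 148;  21·a + 4·b = 14.
(Σr·r = 197, Σr = 21, Σ1 = 4, Σr·q = 148, Σq = 14.)
Eliminating b: 4·(row 1) − 21·(row 2) gives 347·a = 4·148 − 21·14 = 298, so a = 298/347.
Then b = (14 − 21·(298/347))/4 = -350/347.

a = 0.86, b = -1.01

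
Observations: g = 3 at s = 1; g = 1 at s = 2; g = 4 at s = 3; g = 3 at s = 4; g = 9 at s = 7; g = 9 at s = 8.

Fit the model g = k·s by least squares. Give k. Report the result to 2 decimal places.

From the data, Σs·s = 143.
For Xᵀg: Σs·g = 164.
So XᵀX·[k]ᵀ = Xᵀg: [[143]]·[k]ᵀ = [164]ᵀ.
k = 164/143 = 1.14685.

k = 1.15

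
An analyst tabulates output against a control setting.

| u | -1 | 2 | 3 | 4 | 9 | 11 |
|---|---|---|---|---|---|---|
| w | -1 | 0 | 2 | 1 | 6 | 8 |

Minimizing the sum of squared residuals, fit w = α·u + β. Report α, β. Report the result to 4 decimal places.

The normal equations are: 232·α + 28·β = 153;  28·α + 6·β = 16.
Δ = 232·6 − 28² = 608.
α = (153·6 − 28·16)/608 = 235/304; β = (232·16 − 28·153)/608 = -143/152.

α = 0.7730, β = -0.9408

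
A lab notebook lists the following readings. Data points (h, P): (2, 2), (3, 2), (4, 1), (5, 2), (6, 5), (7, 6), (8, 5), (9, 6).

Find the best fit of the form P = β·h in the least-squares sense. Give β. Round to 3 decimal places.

Sums needed: Σh·h = 284.
And Σh·P = 190.
So MᵀM·[β]ᵀ = MᵀP: [[284]]·[β]ᵀ = [190]ᵀ.
β = 190/284 = 0.669014.

β = 0.669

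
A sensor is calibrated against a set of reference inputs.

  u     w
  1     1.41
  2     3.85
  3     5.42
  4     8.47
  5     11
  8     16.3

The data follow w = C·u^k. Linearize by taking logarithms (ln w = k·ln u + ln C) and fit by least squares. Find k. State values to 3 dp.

With ln wᵢ as the transformed response and ln uᵢ as the regressor:
Over the data: Σln u = 6.8669, Σ(ln u)² = 10.5236, Σln w = 10.7073, Σln u·ln w = 15.4164.
Normal system: [[10.5236, 6.8669]; [6.8669, 6]]·[k, ln C]ᵀ = [15.4164, 10.7073]ᵀ.
Δ = 10.5236·6 − (6.8669)² = 15.9867; k = (15.4164·6 − 6.8669·10.7073)/15.9867 = 1.18670, ln C = (10.5236·10.7073 − 6.8669·15.4164)/15.9867 = 0.42639.

k = 1.187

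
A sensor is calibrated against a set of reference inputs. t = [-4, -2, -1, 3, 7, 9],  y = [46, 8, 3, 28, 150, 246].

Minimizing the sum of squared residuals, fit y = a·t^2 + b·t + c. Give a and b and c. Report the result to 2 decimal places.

a = 2.99, b = 0.53, c = -0.64

Sums needed: Σt^2·t^2 = 9316, Σt^2·t = 1026, Σt^2 = 160, Σt·t = 160, Σt = 12, Σ1 = 6.
Moment sums: Σt^2·y = 28299, Σt·y = 3145, Σy = 481.
So MᵀM·[a, b, c]ᵀ = Mᵀy: [[9316, 1026, 160]; [1026, 160, 12]; [160, 12, 6]]·[a, b, c]ᵀ = [28299, 3145, 481]ᵀ.
Inverting the 3×3 Gram matrix, [a, b, c]ᵀ = [844559/282410, 148841/282410, -179387/282410]ᵀ.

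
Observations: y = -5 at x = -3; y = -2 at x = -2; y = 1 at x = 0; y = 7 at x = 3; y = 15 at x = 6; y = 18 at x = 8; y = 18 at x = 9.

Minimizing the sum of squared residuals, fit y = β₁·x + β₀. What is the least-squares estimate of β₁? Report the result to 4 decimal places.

With design matrix M, MᵀM = [[203, 21]; [21, 7]] and Mᵀy = [436, 52]ᵀ.
Determinant 203·7 − 21² = 980.
β₁ = (436·7 − 21·52)/980 = 2; β₀ = (203·52 − 21·436)/980 = 10/7.

β₁ = 2.0000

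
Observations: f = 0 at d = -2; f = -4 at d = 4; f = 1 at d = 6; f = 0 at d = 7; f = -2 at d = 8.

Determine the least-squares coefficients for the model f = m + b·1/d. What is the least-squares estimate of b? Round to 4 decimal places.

The normal system MᵀM·[m, b]ᵀ = Mᵀf is [[5, 31/168]; [31/168, 10621/28224]]·[m, b]ᵀ = [-5, -13/12]ᵀ.
det = 5·(10621/28224) − (31/168)² = 3259/1764.
m = ((-5)·(10621/28224) − (31/168)·(-13/12))/(3259/1764) = -47463/52144; b = (5·(-13/12) − (31/168)·(-5))/(3259/1764) = -15855/6518.

b = -2.4325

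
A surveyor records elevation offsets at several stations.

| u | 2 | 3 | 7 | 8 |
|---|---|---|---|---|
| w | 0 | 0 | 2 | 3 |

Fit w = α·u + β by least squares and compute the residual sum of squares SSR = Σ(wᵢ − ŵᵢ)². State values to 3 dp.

SSR = 0.250

Entries of AᵀA: Σu·u = 126, Σu = 20, Σ1 = 4.
And Σu·w = 38, Σw = 5.
Δ = 126·4 − 20² = 104.
α = (38·4 − 20·5)/104 = 1/2; β = (126·5 − 20·38)/104 = -5/4.
Residuals: 1/4, -1/4, -1/4, 1/4; SSR = 1/4.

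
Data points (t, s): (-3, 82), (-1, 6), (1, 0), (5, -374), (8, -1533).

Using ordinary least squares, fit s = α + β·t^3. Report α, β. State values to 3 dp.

α = 2.025, β = -2.999

Normal-equation sums: Σ1 = 5, Σt^3 = 610, Σt^3·t^3 = 278500.
For Aᵀs: Σs = -1819, Σt^3·s = -833866.
So AᵀA·[α, β]ᵀ = Aᵀs: [[5, 610]; [610, 278500]]·[α, β]ᵀ = [-1819, -833866]ᵀ.
Δ = 5·278500 − 610² = 1020400.
α = ((-1819)·278500 − 610·(-833866))/1020400 = 51669/25510; β = (5·(-833866) − 610·(-1819))/1020400 = -152987/51020.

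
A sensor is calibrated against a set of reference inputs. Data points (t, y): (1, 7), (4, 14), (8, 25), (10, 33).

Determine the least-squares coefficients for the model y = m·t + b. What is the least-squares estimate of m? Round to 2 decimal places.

m = 2.85

The normal equations are: 181·m + 23·b = 593;  23·m + 4·b = 79.
(Σt·t = 181, Σt = 23, Σ1 = 4, Σt·y = 593, Σy = 79.)
Determinant 181·4 − 23² = 195.
m = (593·4 − 23·79)/195 = 37/13; b = (181·79 − 23·593)/195 = 44/13.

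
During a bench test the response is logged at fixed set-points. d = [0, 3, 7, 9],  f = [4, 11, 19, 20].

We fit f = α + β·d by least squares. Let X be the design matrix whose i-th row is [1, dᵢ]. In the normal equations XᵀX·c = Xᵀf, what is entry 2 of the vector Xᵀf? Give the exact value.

346

Entry 2 ↔ basis d, so (Xᵀf)_{2} = Σᵢ (d)·fᵢ = (0)·(4) + (3)·(11) + (7)·(19) + (9)·(20) = 346.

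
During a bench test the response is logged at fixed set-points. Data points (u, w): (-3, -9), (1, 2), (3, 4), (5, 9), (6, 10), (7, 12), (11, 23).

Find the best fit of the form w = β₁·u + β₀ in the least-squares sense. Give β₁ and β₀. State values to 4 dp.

MᵀM·[β₁, β₀]ᵀ = Mᵀw reads: 250·β₁ + 30·β₀ = 483;  30·β₁ + 7·β₀ = 51.
Eliminating β₀: 7·(row 1) − 30·(row 2) gives 850·β₁ = 7·483 − 30·51 = 1851, so β₁ = 1851/850.
Then β₀ = (51 − 30·(1851/850))/7 = -174/85.

β₁ = 2.1776, β₀ = -2.0471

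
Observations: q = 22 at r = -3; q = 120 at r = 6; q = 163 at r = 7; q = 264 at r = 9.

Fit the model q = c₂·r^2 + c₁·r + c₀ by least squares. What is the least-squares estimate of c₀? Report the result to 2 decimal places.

c₀ = -0.57

Normal-equation sums: Σr^2·r^2 = 10339, Σr^2·r = 1261, Σr^2 = 175, Σr·r = 175, Σr = 19, Σ1 = 4.
Moment sums: Σr^2·q = 33889, Σr·q = 4171, Σq = 569.
So MᵀM·[c₂, c₁, c₀]ᵀ = Mᵀq: [[10339, 1261, 175]; [1261, 175, 19]; [175, 19, 4]]·[c₂, c₁, c₀]ᵀ = [33889, 4171, 569]ᵀ.
Row-reducing yields c₂ = 43789/14226, c₁ = 24413/14226, c₀ = -1347/2371.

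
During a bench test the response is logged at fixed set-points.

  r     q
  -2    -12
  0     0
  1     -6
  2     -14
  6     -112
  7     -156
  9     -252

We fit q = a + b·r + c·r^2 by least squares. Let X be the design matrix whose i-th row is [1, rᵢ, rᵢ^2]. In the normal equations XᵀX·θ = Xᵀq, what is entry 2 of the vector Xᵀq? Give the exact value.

Entry 2 ↔ basis r, so (Xᵀq)_{2} = Σᵢ (r)·qᵢ = (-2)·(-12) + (0)·(0) + (1)·(-6) + (2)·(-14) + (6)·(-112) + (7)·(-156) + (9)·(-252) = -4042.

-4042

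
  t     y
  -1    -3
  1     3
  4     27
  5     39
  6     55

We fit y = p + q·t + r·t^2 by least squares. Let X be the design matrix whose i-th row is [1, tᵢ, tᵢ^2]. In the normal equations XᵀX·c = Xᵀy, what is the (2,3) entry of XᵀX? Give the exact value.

Row 2 ↔ basis t, column 3 ↔ basis t^2, so (XᵀX)_{2,3} = Σᵢ (t)·(t^2) = (-1)·(1) + (1)·(1) + (4)·(16) + (5)·(25) + (6)·(36) = 405.

405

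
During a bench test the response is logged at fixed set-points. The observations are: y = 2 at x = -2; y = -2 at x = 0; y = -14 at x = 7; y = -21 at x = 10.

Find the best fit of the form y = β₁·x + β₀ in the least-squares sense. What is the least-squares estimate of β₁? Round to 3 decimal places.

β₁ = -1.868

Compute the Gram sums: Σx·x = 153, Σx = 15, Σ1 = 4.
Moment sums: Σx·y = -312, Σy = -35.
MᵀM·[β₁, β₀]ᵀ = Mᵀy becomes [[153, 15]; [15, 4]]·[β₁, β₀]ᵀ = [-312, -35]ᵀ.
Eliminating β₀: 4·(row 1) − 15·(row 2) gives 387·β₁ = 4·(-312) − 15·(-35) = -723, so β₁ = -241/129.
Then β₀ = ((-35) − 15·(-241/129))/4 = -75/43.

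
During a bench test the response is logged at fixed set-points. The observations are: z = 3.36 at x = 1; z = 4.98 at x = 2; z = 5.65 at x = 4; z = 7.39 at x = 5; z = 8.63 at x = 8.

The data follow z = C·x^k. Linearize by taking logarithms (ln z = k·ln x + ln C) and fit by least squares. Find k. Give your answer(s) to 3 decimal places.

With ln zᵢ as the transformed response and ln xᵢ as the regressor:
Σln x = 5.7683, Σ(ln x)² = 9.3166, Σln z = 8.7044, Σln x·ln z = 11.2142.
Normal system: [[9.3166, 5.7683]; [5.7683, 5]]·[k, ln C]ᵀ = [11.2142, 8.7044]ᵀ.
Δ = 9.3166·5 − (5.7683)² = 13.3096; k = (11.2142·5 − 5.7683·8.7044)/13.3096 = 0.44036, ln C = (9.3166·8.7044 − 5.7683·11.2142)/13.3096 = 1.23285.

k = 0.440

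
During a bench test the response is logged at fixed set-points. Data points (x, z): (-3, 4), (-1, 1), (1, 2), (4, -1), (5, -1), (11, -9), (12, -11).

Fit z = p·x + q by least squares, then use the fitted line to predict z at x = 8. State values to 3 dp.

The normal equations are: 317·p + 29·q = -251;  29·p + 7·q = -15.
(Σx·x = 317, Σx = 29, Σ1 = 7, Σx·z = -251, Σz = -15.)
det = 317·7 − 29² = 1378.
p = ((-251)·7 − 29·(-15))/1378 = -661/689; q = (317·(-15) − 29·(-251))/1378 = 1262/689.
At x = 8: ẑ = (-661/689)·(8) + (1262/689)·(1) = -4026/689.

ẑ = -5.843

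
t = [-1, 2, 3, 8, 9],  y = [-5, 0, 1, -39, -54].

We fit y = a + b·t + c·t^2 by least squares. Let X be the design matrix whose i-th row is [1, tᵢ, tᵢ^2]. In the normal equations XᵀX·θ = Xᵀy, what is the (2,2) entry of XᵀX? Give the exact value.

Row 2 ↔ basis t, column 2 ↔ basis t, so (XᵀX)_{2,2} = Σᵢ (t)·(t) = (-1)·(-1) + (2)·(2) + (3)·(3) + (8)·(8) + (9)·(9) = 159.

159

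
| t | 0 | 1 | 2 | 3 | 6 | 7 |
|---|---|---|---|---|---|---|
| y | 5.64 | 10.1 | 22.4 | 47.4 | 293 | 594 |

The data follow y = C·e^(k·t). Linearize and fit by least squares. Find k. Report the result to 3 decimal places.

k = 0.665

With ln yᵢ as the transformed response and tᵢ as the regressor:
AᵀA = [[99.0000, 19.0000]; [19.0000, 6]], rhs = [98.8957, 23.0772]ᵀ  (here Σt = 19.0000, Σ(t)² = 99.0000, Σln y = 23.0772, Σt·ln y = 98.8957).
Solving (det = 233.0000): k = 0.66484, ln C = 1.74086.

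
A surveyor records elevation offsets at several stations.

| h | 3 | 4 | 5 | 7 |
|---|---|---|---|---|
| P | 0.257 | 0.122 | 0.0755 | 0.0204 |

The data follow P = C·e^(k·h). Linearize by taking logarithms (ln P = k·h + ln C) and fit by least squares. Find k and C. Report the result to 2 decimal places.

k = -0.62, C = 1.60

Linearized form: ln P = k·h + ln C. From the 4 transformed points,
Σh = 19.0000, Σ(h)² = 99.0000, Σln P = -9.9383, Σh·ln P = -52.6546.
Normal system: [[99.0000, 19.0000]; [19.0000, 4]]·[k, ln C]ᵀ = [-52.6546, -9.9383]ᵀ.
Δ = 99.0000·4 − (19.0000)² = 35.0000; k = (-52.6546·4 − 19.0000·-9.9383)/35.0000 = -0.62262, ln C = (99.0000·-9.9383 − 19.0000·-52.6546)/35.0000 = 0.47287, so C = exp(0.47287) = 1.60460.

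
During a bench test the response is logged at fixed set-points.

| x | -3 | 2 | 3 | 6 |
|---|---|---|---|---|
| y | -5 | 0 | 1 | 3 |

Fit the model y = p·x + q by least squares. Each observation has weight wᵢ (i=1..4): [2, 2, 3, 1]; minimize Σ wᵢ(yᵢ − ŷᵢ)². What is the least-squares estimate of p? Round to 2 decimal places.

With design matrix A, AᵀWA = [[89, 13]; [13, 8]] and AᵀWy = [57, -4]ᵀ.
det = 89·8 − 13² = 543.
p = (57·8 − 13·(-4))/543 = 508/543; q = (89·(-4) − 13·57)/543 = -1097/543.

p = 0.94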